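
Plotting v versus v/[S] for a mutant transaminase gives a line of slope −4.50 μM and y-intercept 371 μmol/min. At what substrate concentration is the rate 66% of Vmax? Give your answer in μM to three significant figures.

8.74 μM

The Eadie–Hofstee slope gives Km = 4.50 μM (slope = −Km).
v/Vmax = [S]/(Km+[S]) = 0.66 ⇒ [S] = Km·0.66/(1−0.66) = 4.50 × 1.941 = 8.74 μM.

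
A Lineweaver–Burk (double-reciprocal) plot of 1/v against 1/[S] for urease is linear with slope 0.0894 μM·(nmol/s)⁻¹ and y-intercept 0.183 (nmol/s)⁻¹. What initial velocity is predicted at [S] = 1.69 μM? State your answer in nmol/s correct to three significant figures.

The y-intercept is 1/Vmax, so Vmax = 1/0.183 = 5.46 nmol/s.
The slope is Km/Vmax, so Km = 0.0894 × 5.46 = 0.489 μM.
Then v = 5.46 × 1.69/(0.489 + 1.69) = 4.24 nmol/s.

4.24 nmol/s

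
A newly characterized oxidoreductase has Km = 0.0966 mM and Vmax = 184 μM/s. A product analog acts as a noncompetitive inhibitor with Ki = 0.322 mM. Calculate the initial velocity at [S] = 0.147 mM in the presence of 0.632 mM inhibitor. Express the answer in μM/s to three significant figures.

37.5 μM/s

α = 1 + [I]/Ki = 1 + 0.632/0.322 = 2.963.
For a noncompetitive inhibitor, Vmax is reduced to Vmax/α while Km is unchanged: Km,app = 0.0966 mM, Vmax,app = 62.1 μM/s.
v = Vmax,app·[S]/(Km,app + [S]) = 62.1 × 0.147/(0.0966 + 0.147) = 37.5 μM/s.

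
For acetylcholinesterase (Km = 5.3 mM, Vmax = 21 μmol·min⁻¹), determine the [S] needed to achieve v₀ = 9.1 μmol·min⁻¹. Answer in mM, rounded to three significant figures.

4.05 mM

Rearranging v = Vmax[S]/(Km+[S]) gives [S] = Km·v/(Vmax − v).
[S] = 5.3 × 9.1 / (21 − 9.1) = 48.23/11.90 = 4.05 mM.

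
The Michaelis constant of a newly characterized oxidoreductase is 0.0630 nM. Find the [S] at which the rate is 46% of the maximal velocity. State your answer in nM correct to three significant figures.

v/Vmax = [S]/(Km+[S]) = 0.46, so [S] = Km·0.46/(1 − 0.46) = 0.0630 × 0.8519.
[S] = 0.0537 nM.

0.0537 nM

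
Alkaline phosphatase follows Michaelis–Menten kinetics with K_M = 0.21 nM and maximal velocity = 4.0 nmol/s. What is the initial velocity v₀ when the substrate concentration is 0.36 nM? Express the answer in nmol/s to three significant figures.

2.53 nmol/s

v = Vmax·[S]/(Km + [S]) = 4.0 × 0.36 / (0.21 + 0.36)
  = 1.440 / 0.5700 = 2.53 nmol/s.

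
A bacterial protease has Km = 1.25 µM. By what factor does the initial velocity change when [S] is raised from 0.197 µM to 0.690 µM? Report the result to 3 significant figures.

2.61

Since Vmax cancels, v₂/v₁ = [S]₂(Km+[S]₁) / [S]₁(Km+[S]₂).
= 0.690×(1.25+0.197) / (0.197×(1.25+0.690)) = 0.9984/0.3822 = 2.61.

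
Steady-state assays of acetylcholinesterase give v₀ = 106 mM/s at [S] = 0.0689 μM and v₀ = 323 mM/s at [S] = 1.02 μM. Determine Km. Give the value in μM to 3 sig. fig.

From v = Vmax[S]/(Km+[S]), each point gives Vmax = v(Km+[S])/[S].
Equating: 106(Km+0.0689)/0.0689 = 323(Km+1.02)/1.02.
1538·Km + 106 = 316.7·Km + 323, so (1538 − 316.7)·Km = 323 − 106.
Km = 217.0/1222 = 0.178 μM; then Vmax = 106(0.178+0.0689)/0.0689 = 379 mM/s.

0.178 μM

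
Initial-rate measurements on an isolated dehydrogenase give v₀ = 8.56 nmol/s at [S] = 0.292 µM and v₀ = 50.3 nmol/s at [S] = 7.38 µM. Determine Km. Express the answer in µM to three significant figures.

From v = Vmax[S]/(Km+[S]), each point gives Vmax = v(Km+[S])/[S].
Equating: 8.56(Km+0.292)/0.292 = 50.3(Km+7.38)/7.38.
29.32·Km + 8.56 = 6.816·Km + 50.3, so (29.32 − 6.816)·Km = 50.3 − 8.56.
Km = 41.74/22.50 = 1.86 µM; then Vmax = 8.56(1.86+0.292)/0.292 = 62.9 nmol/s.

1.86 µM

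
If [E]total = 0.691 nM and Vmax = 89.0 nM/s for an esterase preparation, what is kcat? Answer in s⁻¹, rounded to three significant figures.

129 s⁻¹

kcat = Vmax/[E]total = 89.0 nM/s / 0.691 nM = 129 s⁻¹.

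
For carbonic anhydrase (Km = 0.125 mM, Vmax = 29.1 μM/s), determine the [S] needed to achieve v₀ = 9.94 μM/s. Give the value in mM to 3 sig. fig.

0.0648 mM

The required fractional saturation is v/Vmax = 9.94/29.1 = 0.3416.
Then [S]/(Km+[S]) = 0.3416 ⇒ [S] = 0.125 × 0.3416/(1 − 0.3416) = 0.0648 mM.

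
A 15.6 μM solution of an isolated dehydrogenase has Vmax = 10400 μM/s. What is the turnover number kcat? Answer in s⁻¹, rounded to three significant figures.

667 s⁻¹

kcat = Vmax/[E]total = 10400 μM/s / 15.6 μM = 667 s⁻¹.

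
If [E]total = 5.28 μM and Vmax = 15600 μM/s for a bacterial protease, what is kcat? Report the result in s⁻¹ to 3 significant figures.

2950 s⁻¹

kcat = Vmax/[E]total = 15600 μM/s / 5.28 μM = 2950 s⁻¹.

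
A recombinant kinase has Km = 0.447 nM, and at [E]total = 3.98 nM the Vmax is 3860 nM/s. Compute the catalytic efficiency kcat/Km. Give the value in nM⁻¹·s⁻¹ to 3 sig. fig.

kcat = Vmax/[E]total = 3860/3.98 = 970 s⁻¹.
kcat/Km = 970/0.447 = 2170 nM⁻¹·s⁻¹.

2170 nM⁻¹·s⁻¹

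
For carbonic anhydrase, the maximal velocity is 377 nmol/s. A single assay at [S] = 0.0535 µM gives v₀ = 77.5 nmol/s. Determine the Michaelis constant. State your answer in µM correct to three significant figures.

v/Vmax = 77.5/377 = 0.2056 = [S]/(Km+[S]).
So Km + [S] = [S]/0.2056 = 0.2603 µM, giving Km = 0.2603 − 0.0535 = 0.207 µM.

0.207 µM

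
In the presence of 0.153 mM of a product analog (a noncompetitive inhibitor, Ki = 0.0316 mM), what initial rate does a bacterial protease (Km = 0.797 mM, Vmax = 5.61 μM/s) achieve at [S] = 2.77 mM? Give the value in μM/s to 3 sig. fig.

With α = 1 + [I]/Ki = 1 + 0.153/0.0316 = 5.842, the noncompetitive rate law is v = (Vmax/α)·[S] / (Km + [S]).
v = (5.61/5.842)×2.77 / (0.797 + 2.77) = 2.660/3.567 = 0.746 μM/s.

0.746 μM/s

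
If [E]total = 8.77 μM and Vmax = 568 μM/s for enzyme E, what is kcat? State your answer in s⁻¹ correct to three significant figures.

64.8 s⁻¹

kcat = Vmax/[E]total = 568 μM/s / 8.77 μM = 64.8 s⁻¹.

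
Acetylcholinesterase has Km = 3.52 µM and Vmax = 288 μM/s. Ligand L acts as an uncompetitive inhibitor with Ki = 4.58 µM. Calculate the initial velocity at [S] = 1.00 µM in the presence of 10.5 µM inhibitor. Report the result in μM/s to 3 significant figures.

42.3 μM/s

With α = 1 + [I]/Ki = 1 + 10.5/4.58 = 3.293, the uncompetitive rate law is v = (Vmax/α)·[S] / (Km/α + [S]).
v = (288/3.293)×1.00 / (3.52/3.293 + 1.00) = 87.47/2.069 = 42.3 μM/s.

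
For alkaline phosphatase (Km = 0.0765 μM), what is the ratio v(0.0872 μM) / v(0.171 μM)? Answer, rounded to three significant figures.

The fractional saturations are [S]/(Km+[S]) = 0.171/0.2475 = 0.6909 and 0.0872/0.1637 = 0.5327.
v₂/v₁ is just their ratio: 0.5327/0.6909 = 0.771.

0.771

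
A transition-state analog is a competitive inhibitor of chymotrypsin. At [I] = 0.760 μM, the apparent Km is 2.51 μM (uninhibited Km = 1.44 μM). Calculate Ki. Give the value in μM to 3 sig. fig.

Competitive: Km,app = α·Km with α = 1 + [I]/Ki.
α = Km,app/Km = 2.51/1.44 = 1.743.
Ki = [I]/(α − 1) = 0.760/0.7431 = 1.02 μM.

1.02 μM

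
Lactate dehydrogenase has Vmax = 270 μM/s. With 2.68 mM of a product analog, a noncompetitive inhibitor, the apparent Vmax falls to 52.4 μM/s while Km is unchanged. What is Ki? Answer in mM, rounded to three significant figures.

0.645 mM

Noncompetitive: Vmax,app = Vmax/α with α = 1 + [I]/Ki.
α = Vmax/Vmax,app = 270/52.4 = 5.153.
Since α = 1 + [I]/Ki, [I]/Ki = 5.153 − 1 = 4.153 and Ki = 2.68/4.153 = 0.645 mM.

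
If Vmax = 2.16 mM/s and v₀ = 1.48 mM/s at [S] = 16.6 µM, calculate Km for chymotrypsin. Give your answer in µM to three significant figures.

From v = Vmax[S]/(Km+[S]), Km = [S](Vmax − v)/v.
Km = 16.6 × (2.16 − 1.48) / 1.48 = 11.29/1.48 = 7.63 µM.

7.63 µM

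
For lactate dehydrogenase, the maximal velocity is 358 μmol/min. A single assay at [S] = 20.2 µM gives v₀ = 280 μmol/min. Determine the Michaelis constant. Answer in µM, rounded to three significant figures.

From v = Vmax[S]/(Km+[S]), Km = [S](Vmax − v)/v.
Km = 20.2 × (358 − 280) / 280 = 1576/280 = 5.63 µM.

5.63 µM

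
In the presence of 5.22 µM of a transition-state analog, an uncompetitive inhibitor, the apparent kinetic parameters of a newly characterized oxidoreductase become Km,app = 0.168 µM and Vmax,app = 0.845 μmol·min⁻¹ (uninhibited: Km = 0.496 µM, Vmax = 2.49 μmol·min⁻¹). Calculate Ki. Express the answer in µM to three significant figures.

Uncompetitive: Vmax,app = Vmax/α (and Km,app = Km/α) with α = 1 + [I]/Ki.
α = Vmax/Vmax,app = 2.49/0.845 = 2.947.
Ki = [I]/(α − 1) = 5.22/1.947 = 2.68 µM.

2.68 µM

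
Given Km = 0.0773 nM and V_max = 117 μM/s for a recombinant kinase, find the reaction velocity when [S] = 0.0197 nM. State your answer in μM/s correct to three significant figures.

23.8 μM/s

[S]/(Km+[S]) = 0.0197/0.09700 = 0.2031, the fractional saturation.
v = 0.2031 × Vmax = 0.2031 × 117 = 23.8 μM/s.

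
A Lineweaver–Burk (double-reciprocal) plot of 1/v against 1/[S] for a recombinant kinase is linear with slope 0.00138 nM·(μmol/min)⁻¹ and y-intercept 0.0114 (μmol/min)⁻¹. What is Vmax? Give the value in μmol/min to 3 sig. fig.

87.7 μmol/min

The y-intercept of a Lineweaver–Burk plot equals 1/Vmax, so Vmax = 1/0.0114 = 87.7 μmol/min.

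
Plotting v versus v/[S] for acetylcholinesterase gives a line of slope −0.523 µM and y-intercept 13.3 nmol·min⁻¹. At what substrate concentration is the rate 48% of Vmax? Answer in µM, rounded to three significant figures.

0.483 µM

The Eadie–Hofstee slope gives Km = 0.523 µM (slope = −Km).
v/Vmax = [S]/(Km+[S]) = 0.48 ⇒ [S] = Km·0.48/(1−0.48) = 0.523 × 0.9231 = 0.483 µM.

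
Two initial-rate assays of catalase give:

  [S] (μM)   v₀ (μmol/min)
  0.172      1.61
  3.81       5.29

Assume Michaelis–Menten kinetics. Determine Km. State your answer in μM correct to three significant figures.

In reciprocal form, 1/v = (Km/Vmax)·(1/[S]) + 1/Vmax. The two points give (1/[S], 1/v) = (5.814, 0.6211) and (0.2625, 0.1890).
Slope = (0.6211 − 0.1890)/(5.814 − 0.2625) = 0.07783; intercept = 0.6211 − 0.07783×5.814 = 0.1686.
Vmax = 1/intercept = 5.93 μmol/min; Km = slope × Vmax = 0.07783 × 5.93 = 0.462 μM.

0.462 μM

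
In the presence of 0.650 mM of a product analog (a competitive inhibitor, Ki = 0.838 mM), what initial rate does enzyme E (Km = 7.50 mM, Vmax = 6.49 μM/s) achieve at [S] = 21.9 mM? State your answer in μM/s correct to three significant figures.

With α = 1 + [I]/Ki = 1 + 0.650/0.838 = 1.776, the competitive rate law is v = Vmax[S] / (αKm + [S]).
v = 6.49×21.9 / (1.776×7.50 + 21.9) = 142.1/35.22 = 4.04 μM/s.

4.04 μM/s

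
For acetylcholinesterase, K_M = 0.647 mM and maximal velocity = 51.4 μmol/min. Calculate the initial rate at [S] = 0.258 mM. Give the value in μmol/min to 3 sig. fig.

v = Vmax·[S]/(Km + [S]) = 51.4 × 0.258 / (0.647 + 0.258)
  = 13.26 / 0.9050 = 14.7 μmol/min.

14.7 μmol/min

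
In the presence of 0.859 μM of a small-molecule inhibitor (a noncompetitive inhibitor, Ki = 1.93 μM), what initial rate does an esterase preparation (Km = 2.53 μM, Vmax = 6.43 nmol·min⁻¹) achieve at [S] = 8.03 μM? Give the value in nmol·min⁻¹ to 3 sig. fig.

α = 1 + [I]/Ki = 1 + 0.859/1.93 = 1.445.
For a noncompetitive inhibitor, Vmax is reduced to Vmax/α while Km is unchanged: Km,app = 2.53 μM, Vmax,app = 4.45 nmol·min⁻¹.
v = Vmax,app·[S]/(Km,app + [S]) = 4.45 × 8.03/(2.53 + 8.03) = 3.38 nmol·min⁻¹.

3.38 nmol·min⁻¹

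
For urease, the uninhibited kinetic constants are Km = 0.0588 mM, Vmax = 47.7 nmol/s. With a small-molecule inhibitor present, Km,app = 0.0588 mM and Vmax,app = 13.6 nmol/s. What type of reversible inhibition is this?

Vmax decreases (47.7 → 13.6 nmol/s) while Km is unchanged — pure noncompetitive inhibition.

noncompetitive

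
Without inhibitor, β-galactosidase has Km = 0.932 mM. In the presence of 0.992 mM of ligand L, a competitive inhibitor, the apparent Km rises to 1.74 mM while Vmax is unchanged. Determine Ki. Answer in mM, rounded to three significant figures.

Competitive: Km,app = α·Km with α = 1 + [I]/Ki.
α = Km,app/Km = 1.74/0.932 = 1.867.
Since α = 1 + [I]/Ki, [I]/Ki = 1.867 − 1 = 0.8670 and Ki = 0.992/0.8670 = 1.14 mM.

1.14 mM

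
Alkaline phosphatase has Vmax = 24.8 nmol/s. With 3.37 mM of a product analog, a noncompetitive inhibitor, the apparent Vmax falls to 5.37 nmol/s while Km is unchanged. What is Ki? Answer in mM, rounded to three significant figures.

Noncompetitive: Vmax,app = Vmax/α with α = 1 + [I]/Ki.
α = Vmax/Vmax,app = 24.8/5.37 = 4.618.
Ki = [I]/(α − 1) = 3.37/3.618 = 0.931 mM.

0.931 mM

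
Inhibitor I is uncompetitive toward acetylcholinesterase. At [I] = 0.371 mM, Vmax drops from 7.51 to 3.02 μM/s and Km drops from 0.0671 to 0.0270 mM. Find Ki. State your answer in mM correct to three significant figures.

Uncompetitive: Vmax,app = Vmax/α (and Km,app = Km/α) with α = 1 + [I]/Ki.
α = Vmax/Vmax,app = 7.51/3.02 = 2.487.
Since α = 1 + [I]/Ki, [I]/Ki = 2.487 − 1 = 1.487 and Ki = 0.371/1.487 = 0.250 mM.

0.250 mM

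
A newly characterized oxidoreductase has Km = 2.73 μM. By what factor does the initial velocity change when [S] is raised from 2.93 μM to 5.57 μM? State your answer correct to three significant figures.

The fractional saturations are [S]/(Km+[S]) = 2.93/5.660 = 0.5177 and 5.57/8.300 = 0.6711.
v₂/v₁ is just their ratio: 0.6711/0.5177 = 1.30.

1.30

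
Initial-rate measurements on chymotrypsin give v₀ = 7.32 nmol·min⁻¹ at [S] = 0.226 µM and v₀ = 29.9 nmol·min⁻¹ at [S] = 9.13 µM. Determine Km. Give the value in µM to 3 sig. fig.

0.776 µM

From v = Vmax[S]/(Km+[S]), each point gives Vmax = v(Km+[S])/[S].
Equating: 7.32(Km+0.226)/0.226 = 29.9(Km+9.13)/9.13.
32.39·Km + 7.32 = 3.275·Km + 29.9, so (32.39 − 3.275)·Km = 29.9 − 7.32.
Km = 22.58/29.11 = 0.776 µM; then Vmax = 7.32(0.776+0.226)/0.226 = 32.4 nmol·min⁻¹.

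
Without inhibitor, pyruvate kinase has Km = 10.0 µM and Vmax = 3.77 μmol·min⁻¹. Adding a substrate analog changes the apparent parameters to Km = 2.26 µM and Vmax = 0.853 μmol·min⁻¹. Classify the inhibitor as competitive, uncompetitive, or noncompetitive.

Both Km and Vmax decrease by the same factor (~4.42-fold) — characteristic of uncompetitive inhibition.

uncompetitive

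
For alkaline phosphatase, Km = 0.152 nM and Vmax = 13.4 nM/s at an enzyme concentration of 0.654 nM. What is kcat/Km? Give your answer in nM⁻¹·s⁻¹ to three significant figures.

135 nM⁻¹·s⁻¹

kcat = Vmax/[E]total = 13.4/0.654 = 20.5 s⁻¹.
kcat/Km = 20.5/0.152 = 135 nM⁻¹·s⁻¹.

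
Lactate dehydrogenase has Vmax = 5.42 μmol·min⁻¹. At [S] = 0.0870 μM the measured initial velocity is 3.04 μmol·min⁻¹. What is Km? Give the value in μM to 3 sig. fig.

0.0681 μM

v/Vmax = 3.04/5.42 = 0.5609 = [S]/(Km+[S]).
So Km + [S] = [S]/0.5609 = 0.1551 μM, giving Km = 0.1551 − 0.0870 = 0.0681 μM.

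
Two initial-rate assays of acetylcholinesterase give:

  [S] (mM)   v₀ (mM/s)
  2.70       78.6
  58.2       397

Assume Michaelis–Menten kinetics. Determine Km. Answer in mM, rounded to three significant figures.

In reciprocal form, 1/v = (Km/Vmax)·(1/[S]) + 1/Vmax. The two points give (1/[S], 1/v) = (0.3704, 0.01272) and (0.01718, 0.002519).
Slope = (0.01272 − 0.002519)/(0.3704 − 0.01718) = 0.02889; intercept = 0.01272 − 0.02889×0.3704 = 0.002022.
Vmax = 1/intercept = 494 mM/s; Km = slope × Vmax = 0.02889 × 494 = 14.3 mM.

14.3 mM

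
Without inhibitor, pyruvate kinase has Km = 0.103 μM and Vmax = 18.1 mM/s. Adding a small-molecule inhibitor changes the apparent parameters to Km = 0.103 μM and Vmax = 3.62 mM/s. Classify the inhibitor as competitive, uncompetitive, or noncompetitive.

Vmax decreases (18.1 → 3.62 mM/s) while Km is unchanged — pure noncompetitive inhibition.

noncompetitive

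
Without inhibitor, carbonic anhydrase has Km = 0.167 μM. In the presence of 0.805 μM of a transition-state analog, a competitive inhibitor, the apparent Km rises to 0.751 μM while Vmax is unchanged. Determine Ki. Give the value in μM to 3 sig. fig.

Competitive: Km,app = α·Km with α = 1 + [I]/Ki.
α = Km,app/Km = 0.751/0.167 = 4.497.
Since α = 1 + [I]/Ki, [I]/Ki = 4.497 − 1 = 3.497 and Ki = 0.805/3.497 = 0.230 μM.

0.230 μM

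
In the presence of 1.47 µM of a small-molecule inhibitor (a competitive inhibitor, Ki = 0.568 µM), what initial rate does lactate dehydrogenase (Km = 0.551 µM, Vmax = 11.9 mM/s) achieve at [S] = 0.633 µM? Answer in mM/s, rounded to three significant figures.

2.89 mM/s

With α = 1 + [I]/Ki = 1 + 1.47/0.568 = 3.588, the competitive rate law is v = Vmax[S] / (αKm + [S]).
v = 11.9×0.633 / (3.588×0.551 + 0.633) = 7.533/2.610 = 2.89 mM/s.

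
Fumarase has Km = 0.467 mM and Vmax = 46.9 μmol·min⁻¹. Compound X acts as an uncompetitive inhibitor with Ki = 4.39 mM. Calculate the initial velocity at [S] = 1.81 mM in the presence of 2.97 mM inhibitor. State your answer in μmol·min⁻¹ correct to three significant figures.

α = 1 + [I]/Ki = 1 + 2.97/4.39 = 1.677.
For an uncompetitive inhibitor, both parameters are divided by α, giving Vmax/α and Km/α: Km,app = 0.279 mM, Vmax,app = 28.0 μmol·min⁻¹.
v = Vmax,app·[S]/(Km,app + [S]) = 28.0 × 1.81/(0.279 + 1.81) = 24.2 μmol·min⁻¹.

24.2 μmol·min⁻¹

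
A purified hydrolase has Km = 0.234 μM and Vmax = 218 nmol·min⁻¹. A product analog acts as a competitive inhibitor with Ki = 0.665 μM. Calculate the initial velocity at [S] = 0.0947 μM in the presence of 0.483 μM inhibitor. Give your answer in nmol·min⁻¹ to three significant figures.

41.4 nmol·min⁻¹

With α = 1 + [I]/Ki = 1 + 0.483/0.665 = 1.726, the competitive rate law is v = Vmax[S] / (αKm + [S]).
v = 218×0.0947 / (1.726×0.234 + 0.0947) = 20.64/0.4987 = 41.4 nmol·min⁻¹.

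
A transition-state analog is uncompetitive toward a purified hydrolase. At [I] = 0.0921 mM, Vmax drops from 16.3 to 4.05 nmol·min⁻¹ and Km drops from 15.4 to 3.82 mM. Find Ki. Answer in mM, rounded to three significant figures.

0.0304 mM

Uncompetitive: Vmax,app = Vmax/α (and Km,app = Km/α) with α = 1 + [I]/Ki.
α = Vmax/Vmax,app = 16.3/4.05 = 4.025.
Ki = [I]/(α − 1) = 0.0921/3.025 = 0.0304 mM.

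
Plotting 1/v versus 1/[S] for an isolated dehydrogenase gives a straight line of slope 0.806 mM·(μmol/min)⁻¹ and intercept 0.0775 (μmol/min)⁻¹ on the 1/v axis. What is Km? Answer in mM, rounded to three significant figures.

10.4 mM

y-intercept = 1/Vmax ⇒ Vmax = 12.9 μmol/min; slope = Km/Vmax ⇒ Km = slope × Vmax.
Km = 0.806 × 12.9 = 10.4 mM.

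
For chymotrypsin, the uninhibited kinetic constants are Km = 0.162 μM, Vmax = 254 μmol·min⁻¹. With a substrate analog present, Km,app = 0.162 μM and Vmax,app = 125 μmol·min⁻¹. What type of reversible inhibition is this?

noncompetitive

Vmax decreases (254 → 125 μmol·min⁻¹) while Km is unchanged — pure noncompetitive inhibition.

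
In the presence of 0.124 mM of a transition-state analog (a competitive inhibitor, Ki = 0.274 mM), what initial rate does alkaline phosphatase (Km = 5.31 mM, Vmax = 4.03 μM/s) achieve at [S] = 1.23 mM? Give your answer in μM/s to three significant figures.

α = 1 + [I]/Ki = 1 + 0.124/0.274 = 1.453.
For a competitive inhibitor, Vmax is unchanged and the apparent Km becomes α·Km: Km,app = 7.71 mM, Vmax,app = 4.03 μM/s.
v = Vmax,app·[S]/(Km,app + [S]) = 4.03 × 1.23/(7.71 + 1.23) = 0.554 μM/s.

0.554 μM/s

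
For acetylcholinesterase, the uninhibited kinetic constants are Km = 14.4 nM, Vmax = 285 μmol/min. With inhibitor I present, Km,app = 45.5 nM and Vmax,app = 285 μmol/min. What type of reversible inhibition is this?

competitive

Km increases (14.4 → 45.5 nM) while Vmax is unchanged — the hallmark of competitive inhibition.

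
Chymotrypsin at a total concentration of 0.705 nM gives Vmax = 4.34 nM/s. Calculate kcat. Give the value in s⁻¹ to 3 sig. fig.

6.16 s⁻¹

kcat = Vmax/[E]total = 4.34 nM/s / 0.705 nM = 6.16 s⁻¹.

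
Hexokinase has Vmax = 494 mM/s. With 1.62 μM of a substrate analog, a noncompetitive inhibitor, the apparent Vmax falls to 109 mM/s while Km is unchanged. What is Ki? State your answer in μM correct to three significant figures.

Noncompetitive: Vmax,app = Vmax/α with α = 1 + [I]/Ki.
α = Vmax/Vmax,app = 494/109 = 4.532.
Ki = [I]/(α − 1) = 1.62/3.532 = 0.459 μM.

0.459 μM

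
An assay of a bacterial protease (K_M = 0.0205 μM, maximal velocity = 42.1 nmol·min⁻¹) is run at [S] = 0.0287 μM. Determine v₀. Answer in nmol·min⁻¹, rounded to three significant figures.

[S]/(Km+[S]) = 0.0287/0.04920 = 0.5833, the fractional saturation.
v = 0.5833 × Vmax = 0.5833 × 42.1 = 24.6 nmol·min⁻¹.

24.6 nmol·min⁻¹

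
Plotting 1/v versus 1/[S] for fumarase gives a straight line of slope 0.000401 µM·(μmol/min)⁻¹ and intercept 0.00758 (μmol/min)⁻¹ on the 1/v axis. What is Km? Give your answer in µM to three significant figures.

y-intercept = 1/Vmax ⇒ Vmax = 132 μmol/min; slope = Km/Vmax ⇒ Km = slope × Vmax.
Km = 0.000401 × 132 = 0.0529 µM.

0.0529 µM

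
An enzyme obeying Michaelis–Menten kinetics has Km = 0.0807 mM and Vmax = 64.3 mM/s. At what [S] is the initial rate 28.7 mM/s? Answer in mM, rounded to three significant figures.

Rearranging v = Vmax[S]/(Km+[S]) gives [S] = Km·v/(Vmax − v).
[S] = 0.0807 × 28.7 / (64.3 − 28.7) = 2.316/35.60 = 0.0651 mM.

0.0651 mM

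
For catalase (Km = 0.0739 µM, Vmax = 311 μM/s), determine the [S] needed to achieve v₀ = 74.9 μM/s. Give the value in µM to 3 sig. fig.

0.0234 µM

Rearranging v = Vmax[S]/(Km+[S]) gives [S] = Km·v/(Vmax − v).
[S] = 0.0739 × 74.9 / (311 − 74.9) = 5.535/236.1 = 0.0234 µM.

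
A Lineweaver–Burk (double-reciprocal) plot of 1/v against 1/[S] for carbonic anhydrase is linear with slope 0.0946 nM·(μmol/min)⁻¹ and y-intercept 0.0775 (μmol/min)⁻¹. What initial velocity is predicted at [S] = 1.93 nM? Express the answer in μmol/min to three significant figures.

7.90 μmol/min

The y-intercept is 1/Vmax, so Vmax = 1/0.0775 = 12.9 μmol/min.
The slope is Km/Vmax, so Km = 0.0946 × 12.9 = 1.22 nM.
Then v = 12.9 × 1.93/(1.22 + 1.93) = 7.90 μmol/min.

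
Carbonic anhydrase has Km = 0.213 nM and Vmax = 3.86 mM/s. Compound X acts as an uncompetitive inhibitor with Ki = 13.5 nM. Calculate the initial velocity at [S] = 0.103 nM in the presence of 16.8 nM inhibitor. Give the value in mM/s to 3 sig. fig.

0.895 mM/s

With α = 1 + [I]/Ki = 1 + 16.8/13.5 = 2.244, the uncompetitive rate law is v = (Vmax/α)·[S] / (Km/α + [S]).
v = (3.86/2.244)×0.103 / (0.213/2.244 + 0.103) = 0.1771/0.1979 = 0.895 mM/s.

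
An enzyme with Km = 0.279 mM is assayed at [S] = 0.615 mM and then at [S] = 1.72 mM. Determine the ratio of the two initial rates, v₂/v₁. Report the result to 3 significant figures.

1.25

Since Vmax cancels, v₂/v₁ = [S]₂(Km+[S]₁) / [S]₁(Km+[S]₂).
= 1.72×(0.279+0.615) / (0.615×(0.279+1.72)) = 1.538/1.229 = 1.25.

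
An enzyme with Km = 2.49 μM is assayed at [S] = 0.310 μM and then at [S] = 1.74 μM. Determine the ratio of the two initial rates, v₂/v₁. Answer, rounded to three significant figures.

3.72

Since Vmax cancels, v₂/v₁ = [S]₂(Km+[S]₁) / [S]₁(Km+[S]₂).
= 1.74×(2.49+0.310) / (0.310×(2.49+1.74)) = 4.872/1.311 = 3.72.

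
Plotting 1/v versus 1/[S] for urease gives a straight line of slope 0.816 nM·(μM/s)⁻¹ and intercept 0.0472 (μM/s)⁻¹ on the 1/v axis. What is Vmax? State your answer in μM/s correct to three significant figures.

21.2 μM/s

The y-intercept of a Lineweaver–Burk plot equals 1/Vmax, so Vmax = 1/0.0472 = 21.2 μM/s.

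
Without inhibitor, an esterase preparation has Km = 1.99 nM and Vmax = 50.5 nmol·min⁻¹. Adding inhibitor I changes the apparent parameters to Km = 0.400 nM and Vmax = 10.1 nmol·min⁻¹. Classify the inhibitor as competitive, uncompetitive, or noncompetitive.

uncompetitive

Both Km and Vmax decrease by the same factor (~4.98-fold) — characteristic of uncompetitive inhibition.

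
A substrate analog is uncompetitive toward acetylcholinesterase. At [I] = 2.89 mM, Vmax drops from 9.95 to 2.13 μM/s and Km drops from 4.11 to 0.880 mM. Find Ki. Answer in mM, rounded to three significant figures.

Uncompetitive: Vmax,app = Vmax/α (and Km,app = Km/α) with α = 1 + [I]/Ki.
α = Vmax/Vmax,app = 9.95/2.13 = 4.671.
Since α = 1 + [I]/Ki, [I]/Ki = 4.671 − 1 = 3.671 and Ki = 2.89/3.671 = 0.787 mM.

0.787 mM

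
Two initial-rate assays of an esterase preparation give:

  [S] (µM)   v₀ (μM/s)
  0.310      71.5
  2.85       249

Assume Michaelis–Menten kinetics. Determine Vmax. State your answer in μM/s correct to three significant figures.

357 μM/s

In reciprocal form, 1/v = (Km/Vmax)·(1/[S]) + 1/Vmax. The two points give (1/[S], 1/v) = (3.226, 0.01399) and (0.3509, 0.004016).
Slope = (0.01399 − 0.004016)/(3.226 − 0.3509) = 0.003468; intercept = 0.01399 − 0.003468×3.226 = 0.002799.
Vmax = 1/intercept = 357 μM/s; Km = slope × Vmax = 0.003468 × 357 = 1.24 µM.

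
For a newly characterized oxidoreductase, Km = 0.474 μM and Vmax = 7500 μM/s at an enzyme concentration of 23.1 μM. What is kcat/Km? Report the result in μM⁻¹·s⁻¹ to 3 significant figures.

kcat = Vmax/[E]total = 7500/23.1 = 325 s⁻¹.
kcat/Km = 325/0.474 = 685 μM⁻¹·s⁻¹.

685 μM⁻¹·s⁻¹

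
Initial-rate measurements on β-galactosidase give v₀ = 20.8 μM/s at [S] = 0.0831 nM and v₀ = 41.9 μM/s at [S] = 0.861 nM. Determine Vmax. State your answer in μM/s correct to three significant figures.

47.0 μM/s

In reciprocal form, 1/v = (Km/Vmax)·(1/[S]) + 1/Vmax. The two points give (1/[S], 1/v) = (12.03, 0.04808) and (1.161, 0.02387).
Slope = (0.04808 − 0.02387)/(12.03 − 1.161) = 0.002227; intercept = 0.04808 − 0.002227×12.03 = 0.02128.
Vmax = 1/intercept = 47.0 μM/s; Km = slope × Vmax = 0.002227 × 47.0 = 0.105 nM.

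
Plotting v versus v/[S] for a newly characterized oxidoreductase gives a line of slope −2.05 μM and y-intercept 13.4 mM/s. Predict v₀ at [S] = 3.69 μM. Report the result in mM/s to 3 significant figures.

8.61 mM/s

In the Eadie–Hofstee form v = Vmax − Km·(v/[S]), the slope is −Km and the intercept is Vmax, so Km = 2.05 μM and Vmax = 13.4 mM/s.
v = 13.4 × 3.69/(2.05 + 3.69) = 8.61 mM/s.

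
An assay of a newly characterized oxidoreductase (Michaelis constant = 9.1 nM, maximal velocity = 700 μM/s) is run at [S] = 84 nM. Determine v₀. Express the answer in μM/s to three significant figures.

v = Vmax·[S]/(Km + [S]) = 700 × 84 / (9.1 + 84)
  = 58800 / 93.10 = 632 μM/s.

632 μM/s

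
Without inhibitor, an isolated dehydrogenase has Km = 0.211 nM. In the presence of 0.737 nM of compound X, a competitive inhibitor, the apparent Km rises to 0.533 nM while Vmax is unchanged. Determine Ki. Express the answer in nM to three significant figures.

Competitive: Km,app = α·Km with α = 1 + [I]/Ki.
α = Km,app/Km = 0.533/0.211 = 2.526.
Since α = 1 + [I]/Ki, [I]/Ki = 2.526 − 1 = 1.526 and Ki = 0.737/1.526 = 0.483 nM.

0.483 nM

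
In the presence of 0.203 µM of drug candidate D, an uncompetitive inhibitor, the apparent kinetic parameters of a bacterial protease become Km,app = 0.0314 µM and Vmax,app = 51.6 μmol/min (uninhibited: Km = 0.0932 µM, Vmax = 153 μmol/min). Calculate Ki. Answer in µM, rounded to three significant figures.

Uncompetitive: Vmax,app = Vmax/α (and Km,app = Km/α) with α = 1 + [I]/Ki.
α = Vmax/Vmax,app = 153/51.6 = 2.965.
Since α = 1 + [I]/Ki, [I]/Ki = 2.965 − 1 = 1.965 and Ki = 0.203/1.965 = 0.103 µM.

0.103 µM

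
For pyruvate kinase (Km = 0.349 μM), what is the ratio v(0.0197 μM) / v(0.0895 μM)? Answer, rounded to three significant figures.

Since Vmax cancels, v₂/v₁ = [S]₂(Km+[S]₁) / [S]₁(Km+[S]₂).
= 0.0197×(0.349+0.0895) / (0.0895×(0.349+0.0197)) = 0.008638/0.03300 = 0.262.

0.262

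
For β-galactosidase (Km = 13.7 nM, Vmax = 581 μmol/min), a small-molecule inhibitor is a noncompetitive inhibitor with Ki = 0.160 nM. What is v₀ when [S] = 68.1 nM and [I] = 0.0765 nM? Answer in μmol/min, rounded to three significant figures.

With α = 1 + [I]/Ki = 1 + 0.0765/0.160 = 1.478, the noncompetitive rate law is v = (Vmax/α)·[S] / (Km + [S]).
v = (581/1.478)×68.1 / (13.7 + 68.1) = 26770/81.80 = 327 μmol/min.

327 μmol/min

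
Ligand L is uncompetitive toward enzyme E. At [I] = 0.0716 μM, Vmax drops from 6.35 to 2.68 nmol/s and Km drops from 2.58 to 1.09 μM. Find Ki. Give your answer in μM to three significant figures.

0.0523 μM

Uncompetitive: Vmax,app = Vmax/α (and Km,app = Km/α) with α = 1 + [I]/Ki.
α = Vmax/Vmax,app = 6.35/2.68 = 2.369.
Ki = [I]/(α − 1) = 0.0716/1.369 = 0.0523 μM.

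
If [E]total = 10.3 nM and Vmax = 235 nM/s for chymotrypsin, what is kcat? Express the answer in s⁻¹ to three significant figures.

22.8 s⁻¹

kcat = Vmax/[E]total = 235 nM/s / 10.3 nM = 22.8 s⁻¹.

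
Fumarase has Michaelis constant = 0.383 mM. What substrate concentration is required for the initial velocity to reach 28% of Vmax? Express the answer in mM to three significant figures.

0.149 mM

v/Vmax = [S]/(Km+[S]) = 0.28, so [S] = Km·0.28/(1 − 0.28) = 0.383 × 0.3889.
[S] = 0.149 mM.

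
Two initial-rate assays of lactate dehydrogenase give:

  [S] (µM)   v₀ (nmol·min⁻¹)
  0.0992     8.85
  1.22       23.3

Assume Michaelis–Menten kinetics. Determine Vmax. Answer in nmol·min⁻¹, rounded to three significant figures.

From v = Vmax[S]/(Km+[S]), each point gives Vmax = v(Km+[S])/[S].
Equating: 8.85(Km+0.0992)/0.0992 = 23.3(Km+1.22)/1.22.
89.21·Km + 8.85 = 19.10·Km + 23.3, so (89.21 − 19.10)·Km = 23.3 − 8.85.
Km = 14.45/70.12 = 0.206 µM; then Vmax = 8.85(0.206+0.0992)/0.0992 = 27.2 nmol·min⁻¹.

27.2 nmol·min⁻¹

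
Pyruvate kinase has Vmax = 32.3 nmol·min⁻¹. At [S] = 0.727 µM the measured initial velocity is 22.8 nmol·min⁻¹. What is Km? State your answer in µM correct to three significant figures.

0.303 µM

From v = Vmax[S]/(Km+[S]), Km = [S](Vmax − v)/v.
Km = 0.727 × (32.3 − 22.8) / 22.8 = 6.906/22.8 = 0.303 µM.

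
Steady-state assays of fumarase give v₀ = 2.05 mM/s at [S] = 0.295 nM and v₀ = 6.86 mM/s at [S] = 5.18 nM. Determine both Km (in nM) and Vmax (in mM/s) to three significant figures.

Km = 0.855 nM; Vmax = 7.99 mM/s

From v = Vmax[S]/(Km+[S]), each point gives Vmax = v(Km+[S])/[S].
Equating: 2.05(Km+0.295)/0.295 = 6.86(Km+5.18)/5.18.
6.949·Km + 2.05 = 1.324·Km + 6.86, so (6.949 − 1.324)·Km = 6.86 − 2.05.
Km = 4.810/5.625 = 0.855 nM; then Vmax = 2.05(0.855+0.295)/0.295 = 7.99 mM/s.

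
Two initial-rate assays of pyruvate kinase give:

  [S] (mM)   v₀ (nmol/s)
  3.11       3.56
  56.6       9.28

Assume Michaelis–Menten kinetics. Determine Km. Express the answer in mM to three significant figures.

5.83 mM

From v = Vmax[S]/(Km+[S]), each point gives Vmax = v(Km+[S])/[S].
Equating: 3.56(Km+3.11)/3.11 = 9.28(Km+56.6)/56.6.
1.145·Km + 3.56 = 0.1640·Km + 9.28, so (1.145 − 0.1640)·Km = 9.28 − 3.56.
Km = 5.720/0.9807 = 5.83 mM; then Vmax = 3.56(5.83+3.11)/3.11 = 10.2 nmol/s.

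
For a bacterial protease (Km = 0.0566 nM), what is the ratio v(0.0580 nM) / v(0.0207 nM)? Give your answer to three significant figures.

1.89

Since Vmax cancels, v₂/v₁ = [S]₂(Km+[S]₁) / [S]₁(Km+[S]₂).
= 0.0580×(0.0566+0.0207) / (0.0207×(0.0566+0.0580)) = 0.004483/0.002372 = 1.89.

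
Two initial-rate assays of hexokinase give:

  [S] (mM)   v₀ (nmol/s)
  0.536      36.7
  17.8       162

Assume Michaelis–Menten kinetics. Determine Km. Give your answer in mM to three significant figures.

From v = Vmax[S]/(Km+[S]), each point gives Vmax = v(Km+[S])/[S].
Equating: 36.7(Km+0.536)/0.536 = 162(Km+17.8)/17.8.
68.47·Km + 36.7 = 9.101·Km + 162, so (68.47 − 9.101)·Km = 162 − 36.7.
Km = 125.3/59.37 = 2.11 mM; then Vmax = 36.7(2.11+0.536)/0.536 = 181 nmol/s.

2.11 mM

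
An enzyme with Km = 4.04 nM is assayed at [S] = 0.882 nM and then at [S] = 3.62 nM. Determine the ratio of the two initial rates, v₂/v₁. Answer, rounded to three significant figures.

Since Vmax cancels, v₂/v₁ = [S]₂(Km+[S]₁) / [S]₁(Km+[S]₂).
= 3.62×(4.04+0.882) / (0.882×(4.04+3.62)) = 17.82/6.756 = 2.64.

2.64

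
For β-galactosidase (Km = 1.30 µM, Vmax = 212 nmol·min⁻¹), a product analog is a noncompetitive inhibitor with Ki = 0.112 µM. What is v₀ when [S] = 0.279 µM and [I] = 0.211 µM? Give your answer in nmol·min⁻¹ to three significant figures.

13.0 nmol·min⁻¹

α = 1 + [I]/Ki = 1 + 0.211/0.112 = 2.884.
For a noncompetitive inhibitor, Vmax is reduced to Vmax/α while Km is unchanged: Km,app = 1.30 µM, Vmax,app = 73.5 nmol·min⁻¹.
v = Vmax,app·[S]/(Km,app + [S]) = 73.5 × 0.279/(1.30 + 0.279) = 13.0 nmol·min⁻¹.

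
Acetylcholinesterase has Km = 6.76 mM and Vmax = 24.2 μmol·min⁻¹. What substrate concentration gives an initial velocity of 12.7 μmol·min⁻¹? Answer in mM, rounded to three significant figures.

7.47 mM

Rearranging v = Vmax[S]/(Km+[S]) gives [S] = Km·v/(Vmax − v).
[S] = 6.76 × 12.7 / (24.2 − 12.7) = 85.85/11.50 = 7.47 mM.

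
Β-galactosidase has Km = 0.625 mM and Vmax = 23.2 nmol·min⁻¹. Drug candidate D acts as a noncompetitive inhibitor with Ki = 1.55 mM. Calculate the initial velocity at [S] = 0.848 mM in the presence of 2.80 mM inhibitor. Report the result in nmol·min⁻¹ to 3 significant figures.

With α = 1 + [I]/Ki = 1 + 2.80/1.55 = 2.806, the noncompetitive rate law is v = (Vmax/α)·[S] / (Km + [S]).
v = (23.2/2.806)×0.848 / (0.625 + 0.848) = 7.010/1.473 = 4.76 nmol·min⁻¹.

4.76 nmol·min⁻¹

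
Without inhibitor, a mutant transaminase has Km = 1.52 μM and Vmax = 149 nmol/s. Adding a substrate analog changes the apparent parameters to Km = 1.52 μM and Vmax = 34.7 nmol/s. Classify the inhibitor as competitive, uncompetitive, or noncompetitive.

Vmax decreases (149 → 34.7 nmol/s) while Km is unchanged — pure noncompetitive inhibition.

noncompetitive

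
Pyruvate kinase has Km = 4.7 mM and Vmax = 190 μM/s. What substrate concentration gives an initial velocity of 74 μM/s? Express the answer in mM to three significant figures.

The required fractional saturation is v/Vmax = 74/190 = 0.3895.
Then [S]/(Km+[S]) = 0.3895 ⇒ [S] = 4.7 × 0.3895/(1 − 0.3895) = 3.00 mM.

3.00 mM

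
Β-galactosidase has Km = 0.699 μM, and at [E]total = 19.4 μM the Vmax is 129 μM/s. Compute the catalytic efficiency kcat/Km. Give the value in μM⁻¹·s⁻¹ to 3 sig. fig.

kcat = Vmax/[E]total = 129/19.4 = 6.65 s⁻¹.
kcat/Km = 6.65/0.699 = 9.51 μM⁻¹·s⁻¹.

9.51 μM⁻¹·s⁻¹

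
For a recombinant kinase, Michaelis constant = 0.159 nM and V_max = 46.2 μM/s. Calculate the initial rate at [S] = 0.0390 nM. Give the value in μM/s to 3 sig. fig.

v = Vmax·[S]/(Km + [S]) = 46.2 × 0.0390 / (0.159 + 0.0390)
  = 1.802 / 0.1980 = 9.10 μM/s.

9.10 μM/s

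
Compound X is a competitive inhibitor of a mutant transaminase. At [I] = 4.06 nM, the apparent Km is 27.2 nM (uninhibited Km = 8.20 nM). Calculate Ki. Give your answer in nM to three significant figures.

Competitive: Km,app = α·Km with α = 1 + [I]/Ki.
α = Km,app/Km = 27.2/8.20 = 3.317.
Since α = 1 + [I]/Ki, [I]/Ki = 3.317 − 1 = 2.317 and Ki = 4.06/2.317 = 1.75 nM.

1.75 nM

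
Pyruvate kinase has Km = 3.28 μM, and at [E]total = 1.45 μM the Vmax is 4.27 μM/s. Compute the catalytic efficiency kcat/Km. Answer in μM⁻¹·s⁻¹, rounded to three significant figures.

0.898 μM⁻¹·s⁻¹

kcat = Vmax/[E]total = 4.27/1.45 = 2.94 s⁻¹.
kcat/Km = 2.94/3.28 = 0.898 μM⁻¹·s⁻¹.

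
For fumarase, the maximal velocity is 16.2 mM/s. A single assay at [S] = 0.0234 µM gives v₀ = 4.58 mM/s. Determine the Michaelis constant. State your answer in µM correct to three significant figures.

0.0594 µM

v/Vmax = 4.58/16.2 = 0.2827 = [S]/(Km+[S]).
So Km + [S] = [S]/0.2827 = 0.08277 µM, giving Km = 0.08277 − 0.0234 = 0.0594 µM.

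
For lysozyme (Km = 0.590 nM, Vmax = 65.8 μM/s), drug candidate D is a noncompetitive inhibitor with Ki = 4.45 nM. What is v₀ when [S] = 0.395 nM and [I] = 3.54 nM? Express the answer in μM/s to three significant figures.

With α = 1 + [I]/Ki = 1 + 3.54/4.45 = 1.796, the noncompetitive rate law is v = (Vmax/α)·[S] / (Km + [S]).
v = (65.8/1.796)×0.395 / (0.590 + 0.395) = 14.48/0.9850 = 14.7 μM/s.

14.7 μM/s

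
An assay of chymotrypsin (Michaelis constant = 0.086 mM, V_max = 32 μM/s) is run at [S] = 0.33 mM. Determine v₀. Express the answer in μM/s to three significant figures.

25.4 μM/s

v = Vmax·[S]/(Km + [S]) = 32 × 0.33 / (0.086 + 0.33)
  = 10.56 / 0.4160 = 25.4 μM/s.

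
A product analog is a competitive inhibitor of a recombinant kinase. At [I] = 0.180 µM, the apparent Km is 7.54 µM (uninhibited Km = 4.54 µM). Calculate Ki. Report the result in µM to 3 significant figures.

Competitive: Km,app = α·Km with α = 1 + [I]/Ki.
α = Km,app/Km = 7.54/4.54 = 1.661.
Since α = 1 + [I]/Ki, [I]/Ki = 1.661 − 1 = 0.6608 and Ki = 0.180/0.6608 = 0.272 µM.

0.272 µM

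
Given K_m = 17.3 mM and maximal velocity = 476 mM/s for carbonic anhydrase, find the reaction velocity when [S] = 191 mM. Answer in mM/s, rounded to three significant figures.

436 mM/s

v = Vmax·[S]/(Km + [S]) = 476 × 191 / (17.3 + 191)
  = 90920 / 208.3 = 436 mM/s.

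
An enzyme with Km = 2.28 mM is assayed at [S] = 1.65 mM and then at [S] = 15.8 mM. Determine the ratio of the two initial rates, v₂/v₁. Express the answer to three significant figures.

2.08

Since Vmax cancels, v₂/v₁ = [S]₂(Km+[S]₁) / [S]₁(Km+[S]₂).
= 15.8×(2.28+1.65) / (1.65×(2.28+15.8)) = 62.09/29.83 = 2.08.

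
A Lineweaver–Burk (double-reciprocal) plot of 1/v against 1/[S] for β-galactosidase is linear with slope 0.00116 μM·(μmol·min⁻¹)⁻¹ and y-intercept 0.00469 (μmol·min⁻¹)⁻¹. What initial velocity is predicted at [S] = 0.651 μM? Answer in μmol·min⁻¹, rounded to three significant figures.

155 μmol·min⁻¹

The y-intercept is 1/Vmax, so Vmax = 1/0.00469 = 213 μmol·min⁻¹.
The slope is Km/Vmax, so Km = 0.00116 × 213 = 0.247 μM.
Then v = 213 × 0.651/(0.247 + 0.651) = 155 μmol·min⁻¹.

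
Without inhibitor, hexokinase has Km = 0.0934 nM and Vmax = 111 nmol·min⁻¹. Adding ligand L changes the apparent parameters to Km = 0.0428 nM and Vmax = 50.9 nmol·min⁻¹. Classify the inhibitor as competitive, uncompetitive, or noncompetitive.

Both Km and Vmax decrease by the same factor (~2.18-fold) — characteristic of uncompetitive inhibition.

uncompetitive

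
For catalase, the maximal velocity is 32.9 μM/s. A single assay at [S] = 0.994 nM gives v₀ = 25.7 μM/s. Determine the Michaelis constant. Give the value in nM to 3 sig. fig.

0.278 nM

From v = Vmax[S]/(Km+[S]), Km = [S](Vmax − v)/v.
Km = 0.994 × (32.9 − 25.7) / 25.7 = 7.157/25.7 = 0.278 nM.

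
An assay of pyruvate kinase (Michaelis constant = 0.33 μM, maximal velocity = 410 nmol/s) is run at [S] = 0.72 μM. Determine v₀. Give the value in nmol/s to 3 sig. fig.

[S]/(Km+[S]) = 0.72/1.050 = 0.6857, the fractional saturation.
v = 0.6857 × Vmax = 0.6857 × 410 = 281 nmol/s.

281 nmol/s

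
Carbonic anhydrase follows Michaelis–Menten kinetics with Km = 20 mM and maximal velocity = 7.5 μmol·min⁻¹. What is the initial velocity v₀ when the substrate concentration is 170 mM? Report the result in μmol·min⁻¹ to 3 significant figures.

6.71 μmol·min⁻¹

[S]/(Km+[S]) = 170/190.0 = 0.8947, the fractional saturation.
v = 0.8947 × Vmax = 0.8947 × 7.5 = 6.71 μmol·min⁻¹.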